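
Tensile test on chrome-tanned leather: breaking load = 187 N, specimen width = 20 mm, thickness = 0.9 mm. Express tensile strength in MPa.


10.39 MPa


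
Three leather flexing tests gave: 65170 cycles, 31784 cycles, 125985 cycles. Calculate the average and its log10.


Average = 74313 cycles
log10 = 4.87

Average = (65170 + 31784 + 125985) / 3 = 74313 cycles
log10(74313) = 4.87


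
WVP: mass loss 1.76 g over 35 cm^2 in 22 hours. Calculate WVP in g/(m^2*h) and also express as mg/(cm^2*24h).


WVP = 22.86 g/(m^2*h)
Daily rate = 54.86 mg/(cm^2*24h)

WVP = 1.76 / (35 x 22) x 10000 = 22.86 g/(m^2*h)
Mass loss in mg = 1.76 x 1000 = 1760 mg
Per cm^2 per 24h in mg: 1760 x 24 / (35 x 22) = 42240 / 770 = 54.86 mg/(cm^2*24h)


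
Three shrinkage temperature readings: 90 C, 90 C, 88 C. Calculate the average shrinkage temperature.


Average = (90 + 90 + 88) / 3
Average = 268 / 3 = 89.3 C


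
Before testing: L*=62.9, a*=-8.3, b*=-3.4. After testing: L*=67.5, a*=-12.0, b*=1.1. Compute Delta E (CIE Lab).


Delta E = 7.42

dL = 67.5 - 62.9 = 4.6
da = -12.0 - (-8.3) = -3.7
db = 1.1 - (-3.4) = 4.5
dE = sqrt((4.6)^2 + (-3.7)^2 + (4.5)^2) = 7.42


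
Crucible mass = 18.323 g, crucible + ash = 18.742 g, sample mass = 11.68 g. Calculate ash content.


Ash mass = 0.419 g
Ash content = 3.59%

Ash mass = 18.742 - 18.323 = 0.419 g
Ash% = 0.419 / 11.68 x 100 = 3.59%


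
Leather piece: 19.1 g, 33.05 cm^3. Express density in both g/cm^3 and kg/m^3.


Density = 19.1 / 33.05 = 0.578 g/cm^3
Convert: 0.578 x 1000 = 578 kg/m^3


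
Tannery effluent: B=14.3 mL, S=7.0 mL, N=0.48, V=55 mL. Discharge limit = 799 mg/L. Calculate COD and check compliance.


COD = 509.7 mg/L
Compliant: Yes


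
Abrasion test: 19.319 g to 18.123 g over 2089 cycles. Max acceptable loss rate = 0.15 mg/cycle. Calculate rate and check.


Rate = 0.573 mg/cycle
Passes: No

Loss = 19.319 - 18.123 = 1.196 g
Rate = 1.196 g / 2089 cycles x 1000 = 0.573 mg/cycle
Max = 0.15 mg/cycle
Passes: No


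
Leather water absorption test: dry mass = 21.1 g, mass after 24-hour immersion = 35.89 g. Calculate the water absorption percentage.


Water absorbed = 35.89 - 21.1 = 14.79 g
WA% = 14.79 / 21.1 x 100 = 70.1%


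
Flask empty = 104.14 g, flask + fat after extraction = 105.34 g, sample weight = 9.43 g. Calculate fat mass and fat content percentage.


Fat mass = 105.34 - 104.14 = 1.20 g
Fat% = 1.20 / 9.43 x 100 = 12.7%


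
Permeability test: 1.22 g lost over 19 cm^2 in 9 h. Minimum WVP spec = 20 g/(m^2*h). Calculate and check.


WVP = 71.35 g/(m^2*h)
Meets specification: Yes

WVP = 1.22 / (19 x 9) x 10000 = 71.35 g/(m^2*h)
Minimum: 20 g/(m^2*h)
Meets spec: Yes


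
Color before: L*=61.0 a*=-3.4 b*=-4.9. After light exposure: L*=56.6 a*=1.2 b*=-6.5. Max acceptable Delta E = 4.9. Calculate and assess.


Delta E = 6.56
Passes: No


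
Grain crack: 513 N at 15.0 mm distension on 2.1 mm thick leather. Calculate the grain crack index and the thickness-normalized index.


Crack index = 513 / 15.0 = 34.2 N/mm
Normalized = 34.2 / 2.1 = 16.3 N/mm per mm


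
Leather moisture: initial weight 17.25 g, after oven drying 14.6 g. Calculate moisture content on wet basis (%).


Moisture = 17.25 - 14.6 = 2.65 g
MC = 2.65 / 17.25 x 100 = 15.4%


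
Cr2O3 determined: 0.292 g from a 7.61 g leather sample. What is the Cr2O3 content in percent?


Cr2O3% = 0.292 / 7.61 x 100
Cr2O3% = 3.84%


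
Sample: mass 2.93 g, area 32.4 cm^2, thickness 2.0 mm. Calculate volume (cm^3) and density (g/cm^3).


Volume = 6.480 cm^3
Density = 0.452 g/cm^3

Thickness in cm = 2.0 / 10 = 0.20 cm
Volume = 32.4 x 0.20 = 6.480 cm^3
Density = 2.93 / 6.480 = 0.452 g/cm^3


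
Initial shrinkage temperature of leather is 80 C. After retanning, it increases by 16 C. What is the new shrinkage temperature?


96 C

New Ts = 80 + 16 = 96 C


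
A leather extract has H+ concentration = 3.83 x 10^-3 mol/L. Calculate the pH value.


pH = 2.42

pH = -log10[H+]
pH = -log10(3.83 x 10^-3) = 2.42


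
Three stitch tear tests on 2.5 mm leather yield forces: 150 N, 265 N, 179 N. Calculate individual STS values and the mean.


STS1 = 150 / 2.5 = 60.0 N/mm
STS2 = 265 / 2.5 = 106.0 N/mm
STS3 = 179 / 2.5 = 71.6 N/mm
Mean = (60.0 + 106.0 + 71.6) / 3 = 79.2 N/mm


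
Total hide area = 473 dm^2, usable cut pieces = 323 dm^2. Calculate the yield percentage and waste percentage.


Yield = 323 / 473 x 100 = 68.3%
Waste = 473 - 323 = 150 dm^2
Waste% = 100 - 68.3 = 31.7%


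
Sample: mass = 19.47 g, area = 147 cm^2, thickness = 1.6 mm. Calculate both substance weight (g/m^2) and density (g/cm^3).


SW = 19.47 / 147 x 10000 = 1324.5 g/m^2
Volume = 147 x 1.6 / 10 = 23.52 cm^3
Density = 19.47 / 23.52 = 0.828 g/cm^3


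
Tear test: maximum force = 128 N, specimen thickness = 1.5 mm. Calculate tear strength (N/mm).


Tear strength = force / thickness
Tear = 128 / 1.5 = 85.3 N/mm


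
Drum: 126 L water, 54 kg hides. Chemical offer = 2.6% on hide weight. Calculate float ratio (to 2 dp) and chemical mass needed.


Float ratio = 126 / 54 = 2.33
Chemical = 54 x 2.6 / 100 = 1.404 kg


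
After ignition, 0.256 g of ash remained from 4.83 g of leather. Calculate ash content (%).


Ash% = 0.256 / 4.83 x 100
Ash% = 5.30%


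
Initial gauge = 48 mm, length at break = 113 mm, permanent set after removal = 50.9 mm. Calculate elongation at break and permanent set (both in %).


Elongation at break = (113 - 48) / 48 x 100 = 135.4%
Permanent set = (50.9 - 48) / 48 x 100 = 6.0%


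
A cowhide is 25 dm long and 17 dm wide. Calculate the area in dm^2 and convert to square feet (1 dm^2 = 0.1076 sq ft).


Area = 25 x 17 = 425 dm^2
Conversion: 425 x 0.1076 = 45.73 sq ft


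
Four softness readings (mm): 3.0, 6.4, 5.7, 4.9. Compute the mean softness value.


Sum = 3.0 + 6.4 + 5.7 + 4.9
Mean = 20.0 / 4 = 5.00 mm


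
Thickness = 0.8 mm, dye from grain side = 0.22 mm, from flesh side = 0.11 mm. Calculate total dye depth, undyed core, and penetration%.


Total dyed = 0.22 + 0.11 = 0.33 mm
Undyed core = 0.8 - 0.33 = 0.47 mm
Penetration = 0.33 / 0.8 x 100 = 41.3%


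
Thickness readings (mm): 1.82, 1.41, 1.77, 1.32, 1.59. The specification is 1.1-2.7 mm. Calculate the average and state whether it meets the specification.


Sum = 7.91
Average = 7.91 / 5 = 1.58 mm
Specification range: 1.1 to 2.7 mm
Within spec: Yes


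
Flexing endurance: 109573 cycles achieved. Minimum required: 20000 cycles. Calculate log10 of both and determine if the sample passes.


Achieved: log10 = 5.04
Required: log10 = 4.30
Passes: Yes

log10(109573) = 5.04
log10(20000) = 4.30
Passes: Yes


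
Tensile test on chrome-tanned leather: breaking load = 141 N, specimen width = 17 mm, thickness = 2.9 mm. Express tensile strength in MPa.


2.86 MPa

Cross-section = 17 x 2.9 = 49.3 mm^2
TS = 141 / 49.3 = 2.86 MPa
(1 N/mm^2 = 1 MPa)


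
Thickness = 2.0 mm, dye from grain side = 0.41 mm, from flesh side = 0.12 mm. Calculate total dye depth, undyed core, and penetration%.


Total dyed = 0.53 mm
Undyed core = 1.47 mm
Penetration = 26.5%

Total dyed = 0.41 + 0.12 = 0.53 mm
Undyed core = 2.0 - 0.53 = 1.47 mm
Penetration = 0.53 / 2.0 x 100 = 26.5%


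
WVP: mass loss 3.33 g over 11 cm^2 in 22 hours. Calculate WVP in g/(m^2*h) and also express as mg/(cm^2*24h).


WVP = 137.60 g/(m^2*h)
Daily rate = 330.25 mg/(cm^2*24h)


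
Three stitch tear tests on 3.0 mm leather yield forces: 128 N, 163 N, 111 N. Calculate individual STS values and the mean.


STS1 = 128 / 3.0 = 42.7 N/mm
STS2 = 163 / 3.0 = 54.3 N/mm
STS3 = 111 / 3.0 = 37.0 N/mm
Mean = (42.7 + 54.3 + 37.0) / 3 = 44.7 N/mm


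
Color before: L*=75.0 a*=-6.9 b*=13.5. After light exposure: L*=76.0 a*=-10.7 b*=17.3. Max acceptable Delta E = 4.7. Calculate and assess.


dL = 1.0, da = -3.8, db = 3.8
dE = sqrt((1.0)^2 + (-3.8)^2 + (3.8)^2) = 5.47
Max = 4.7
Passes: No


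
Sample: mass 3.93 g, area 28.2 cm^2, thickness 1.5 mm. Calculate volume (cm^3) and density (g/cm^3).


Volume = 4.230 cm^3
Density = 0.929 g/cm^3


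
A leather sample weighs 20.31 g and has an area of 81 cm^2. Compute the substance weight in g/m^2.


2507.4 g/m^2

Substance weight = mass / area x 10000
SW = 20.31 / 81 x 10000
SW = 2507.4 g/m^2


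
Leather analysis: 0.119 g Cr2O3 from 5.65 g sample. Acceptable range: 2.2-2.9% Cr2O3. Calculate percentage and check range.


Cr2O3 = 2.11%
Within range: No


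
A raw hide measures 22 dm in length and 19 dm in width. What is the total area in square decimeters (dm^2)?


418 dm^2

Area = length x width
Area = 22 x 19 = 418 dm^2


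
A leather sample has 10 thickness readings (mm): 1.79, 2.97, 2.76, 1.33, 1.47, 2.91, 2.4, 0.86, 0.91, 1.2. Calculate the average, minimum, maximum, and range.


Average = 1.86 mm
Min = 0.86 mm
Max = 2.97 mm
Range = 2.11 mm

Sum = 18.60
Average = 18.60 / 10 = 1.86 mm
Minimum = 0.86 mm
Maximum = 2.97 mm
Range = 2.97 - 0.86 = 2.11 mm


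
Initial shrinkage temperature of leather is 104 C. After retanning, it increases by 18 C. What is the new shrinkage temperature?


122 C

New Ts = 104 + 18 = 122 C


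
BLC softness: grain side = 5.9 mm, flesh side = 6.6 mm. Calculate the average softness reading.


Average = (5.9 + 6.6) / 2
Average = 6.25 mm


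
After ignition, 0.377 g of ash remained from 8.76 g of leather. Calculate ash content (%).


4.30%


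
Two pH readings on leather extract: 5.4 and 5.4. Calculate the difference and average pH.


Difference = 0.0
Average pH = 5.40

Difference = |5.4 - 5.4| = 0.0
Average = (5.4 + 5.4) / 2 = 5.40


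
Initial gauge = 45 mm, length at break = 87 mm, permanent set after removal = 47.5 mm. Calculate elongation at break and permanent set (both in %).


Elongation at break = (87 - 45) / 45 x 100 = 93.3%
Permanent set = (47.5 - 45) / 45 x 100 = 5.6%


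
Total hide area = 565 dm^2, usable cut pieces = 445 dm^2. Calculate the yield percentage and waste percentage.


Yield = 78.8%
Waste = 21.2%


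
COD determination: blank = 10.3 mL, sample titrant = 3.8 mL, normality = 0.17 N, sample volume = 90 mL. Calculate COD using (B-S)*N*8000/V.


98.2 mg/L

COD = (10.3 - 3.8) x 0.17 x 8000 / 90
COD = 6.5 x 0.17 x 8000 / 90
COD = 98.2 mg/L


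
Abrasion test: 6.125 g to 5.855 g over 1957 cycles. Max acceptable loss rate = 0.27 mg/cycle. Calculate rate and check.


Loss = 6.125 - 5.855 = 0.270 g
Rate = 0.270 g / 1957 cycles x 1000 = 0.138 mg/cycle
Max = 0.27 mg/cycle
Passes: Yes


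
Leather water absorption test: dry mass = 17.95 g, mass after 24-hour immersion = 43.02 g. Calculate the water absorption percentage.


139.7%


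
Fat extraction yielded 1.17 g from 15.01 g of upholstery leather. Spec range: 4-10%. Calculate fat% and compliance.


Fat content = 7.8%
Compliant: Yes

Fat% = 1.17 / 15.01 x 100 = 7.8%
Spec range: 4-10%
Compliant: Yes


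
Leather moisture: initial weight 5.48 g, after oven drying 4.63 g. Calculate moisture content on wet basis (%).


Moisture = 5.48 - 4.63 = 0.85 g
MC = 0.85 / 5.48 x 100 = 15.5%


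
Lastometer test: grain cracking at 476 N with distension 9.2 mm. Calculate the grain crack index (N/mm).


51.7 N/mm

Grain crack index = force / distension
Index = 476 / 9.2 = 51.7 N/mm


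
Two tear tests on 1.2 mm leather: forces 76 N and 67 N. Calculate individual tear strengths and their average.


Tear 1 = 76 / 1.2 = 63.3 N/mm
Tear 2 = 67 / 1.2 = 55.8 N/mm
Average = (63.3 + 55.8) / 2 = 59.6 N/mm


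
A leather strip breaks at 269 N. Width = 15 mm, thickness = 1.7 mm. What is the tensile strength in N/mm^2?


10.55 N/mm^2


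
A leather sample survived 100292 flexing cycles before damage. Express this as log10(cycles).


log10(100292) = 5.00


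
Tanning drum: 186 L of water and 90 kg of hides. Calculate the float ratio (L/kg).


2.1

Float ratio = water / hide weight
Ratio = 186 / 90 = 2.1


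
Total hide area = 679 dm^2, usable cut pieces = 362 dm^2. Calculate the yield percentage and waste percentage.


Yield = 53.3%
Waste = 46.7%

Yield = 362 / 679 x 100 = 53.3%
Waste = 679 - 362 = 317 dm^2
Waste% = 100 - 53.3 = 46.7%


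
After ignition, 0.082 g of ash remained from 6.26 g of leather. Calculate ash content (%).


Ash% = 0.082 / 6.26 x 100
Ash% = 1.31%


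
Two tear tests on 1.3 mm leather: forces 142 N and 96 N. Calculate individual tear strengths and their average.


Tear 1 = 142 / 1.3 = 109.2 N/mm
Tear 2 = 96 / 1.3 = 73.8 N/mm
Average = (109.2 + 73.8) / 2 = 91.5 N/mm


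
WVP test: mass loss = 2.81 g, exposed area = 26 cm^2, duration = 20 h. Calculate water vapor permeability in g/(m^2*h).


WVP = mass_loss / (area x time) x 10000
WVP = 2.81 / (26 x 20) x 10000
WVP = 2.81 / 520 x 10000 = 54.04 g/(m^2*h)


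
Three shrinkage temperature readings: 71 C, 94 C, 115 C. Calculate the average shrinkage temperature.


Average = (71 + 94 + 115) / 3
Average = 280 / 3 = 93.3 C


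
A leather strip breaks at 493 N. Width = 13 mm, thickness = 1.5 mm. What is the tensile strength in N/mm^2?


25.28 N/mm^2

Cross-sectional area = 13 x 1.5 = 19.5 mm^2
Tensile strength = 493 / 19.5 = 25.28 N/mm^2


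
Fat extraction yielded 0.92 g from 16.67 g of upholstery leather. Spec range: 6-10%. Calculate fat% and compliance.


Fat% = 0.92 / 16.67 x 100 = 5.5%
Spec range: 6-10%
Compliant: No


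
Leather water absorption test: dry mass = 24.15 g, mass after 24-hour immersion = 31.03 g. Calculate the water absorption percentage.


Water absorbed = 31.03 - 24.15 = 6.88 g
WA% = 6.88 / 24.15 x 100 = 28.5%


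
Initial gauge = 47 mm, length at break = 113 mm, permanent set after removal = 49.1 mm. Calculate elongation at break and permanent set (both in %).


Elongation at break = (113 - 47) / 47 x 100 = 140.4%
Permanent set = (49.1 - 47) / 47 x 100 = 4.5%


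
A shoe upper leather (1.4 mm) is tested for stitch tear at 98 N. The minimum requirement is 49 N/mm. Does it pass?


STS = 70.0 N/mm
Passes: Yes

STS = 98 / 1.4 = 70.0 N/mm
Minimum required: 49 N/mm
Passes: Yes


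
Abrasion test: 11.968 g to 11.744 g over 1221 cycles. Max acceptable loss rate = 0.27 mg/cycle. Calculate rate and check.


Loss = 11.968 - 11.744 = 0.224 g
Rate = 0.224 g / 1221 cycles x 1000 = 0.183 mg/cycle
Max = 0.27 mg/cycle
Passes: Yes


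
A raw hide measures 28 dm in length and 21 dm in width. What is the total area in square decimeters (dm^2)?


Area = length x width
Area = 28 x 21 = 588 dm^2


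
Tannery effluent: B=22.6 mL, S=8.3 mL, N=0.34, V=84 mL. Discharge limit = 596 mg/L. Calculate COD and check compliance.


COD = 463.0 mg/L
Compliant: Yes

COD = (22.6 - 8.3) x 0.34 x 8000 / 84 = 463.0 mg/L
Limit: 596 mg/L
Compliant: Yes


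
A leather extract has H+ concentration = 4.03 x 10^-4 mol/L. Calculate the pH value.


pH = 3.39

pH = -log10[H+]
pH = -log10(4.03 x 10^-4) = 3.39


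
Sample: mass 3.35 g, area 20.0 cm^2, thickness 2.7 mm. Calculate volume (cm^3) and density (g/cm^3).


Thickness in cm = 2.7 / 10 = 0.27 cm
Volume = 20.0 x 0.27 = 5.400 cm^3
Density = 3.35 / 5.400 = 0.620 g/cm^3


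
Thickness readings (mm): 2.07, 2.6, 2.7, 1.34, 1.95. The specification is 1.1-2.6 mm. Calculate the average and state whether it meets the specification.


Average = 2.13 mm
Within specification: Yes


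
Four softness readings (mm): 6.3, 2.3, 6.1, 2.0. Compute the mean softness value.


4.18 mm


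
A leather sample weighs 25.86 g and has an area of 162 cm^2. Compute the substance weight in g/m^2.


Substance weight = mass / area x 10000
SW = 25.86 / 162 x 10000
SW = 1596.3 g/m^2


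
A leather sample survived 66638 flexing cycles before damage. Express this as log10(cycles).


log10(66638) = 4.82


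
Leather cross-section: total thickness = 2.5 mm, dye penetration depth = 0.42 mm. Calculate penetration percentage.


Penetration% = 0.42 / 2.5 x 100
Penetration = 16.8%


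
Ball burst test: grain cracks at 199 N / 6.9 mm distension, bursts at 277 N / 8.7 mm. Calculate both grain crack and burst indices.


Crack index = 199 / 6.9 = 28.8 N/mm
Burst index = 277 / 8.7 = 31.8 N/mm


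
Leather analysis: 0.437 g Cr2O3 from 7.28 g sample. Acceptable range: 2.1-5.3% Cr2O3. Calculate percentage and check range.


Cr2O3 = 6.00%
Within range: No

Cr2O3% = 0.437 / 7.28 x 100 = 6.00%
Acceptable range: 2.1 to 5.3%
Within range: No


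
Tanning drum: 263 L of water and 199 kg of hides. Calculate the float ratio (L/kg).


Float ratio = water / hide weight
Ratio = 263 / 199 = 1.3


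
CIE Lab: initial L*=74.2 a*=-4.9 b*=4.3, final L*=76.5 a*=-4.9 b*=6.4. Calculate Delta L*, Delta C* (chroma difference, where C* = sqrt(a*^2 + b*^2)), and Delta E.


Delta L* = 76.5 - 74.2 = 2.3
C1* = sqrt((-4.9)^2 + (4.3)^2) = 6.519
C2* = sqrt((-4.9)^2 + (6.4)^2) = 8.060
Delta C* = 8.060 - 6.519 = 1.54
Delta E = sqrt((2.3)^2 + (0.0)^2 + (2.1)^2) = 3.11


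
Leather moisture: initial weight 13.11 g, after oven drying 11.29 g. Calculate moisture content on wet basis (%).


Moisture = 13.11 - 11.29 = 1.82 g
MC = 1.82 / 13.11 x 100 = 13.9%


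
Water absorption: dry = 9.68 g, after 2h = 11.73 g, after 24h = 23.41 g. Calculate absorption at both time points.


WA (2h) = (11.73 - 9.68) / 9.68 x 100 = 21.2%
WA (24h) = (23.41 - 9.68) / 9.68 x 100 = 141.8%


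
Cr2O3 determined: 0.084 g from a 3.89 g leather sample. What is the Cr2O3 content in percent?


Cr2O3% = 0.084 / 3.89 x 100
Cr2O3% = 2.16%


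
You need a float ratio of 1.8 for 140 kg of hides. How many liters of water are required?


252.0 L

Water = hide weight x target ratio
Water = 140 x 1.8 = 252.0 L


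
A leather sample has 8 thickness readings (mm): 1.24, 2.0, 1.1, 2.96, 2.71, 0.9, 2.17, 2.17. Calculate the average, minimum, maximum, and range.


Average = 1.91 mm
Min = 0.9 mm
Max = 2.96 mm
Range = 2.06 mm

Sum = 15.25
Average = 15.25 / 8 = 1.91 mm
Minimum = 0.9 mm
Maximum = 2.96 mm
Range = 2.96 - 0.9 = 2.06 mm


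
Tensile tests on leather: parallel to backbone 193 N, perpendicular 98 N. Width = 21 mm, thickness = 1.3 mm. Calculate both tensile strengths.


Area = 21 x 1.3 = 27.3 mm^2
TS (parallel) = 193 / 27.3 = 7.07 N/mm^2
TS (perpendicular) = 98 / 27.3 = 3.59 N/mm^2


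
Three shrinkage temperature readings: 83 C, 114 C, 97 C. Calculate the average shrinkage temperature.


Average = (83 + 114 + 97) / 3
Average = 294 / 3 = 98.0 C


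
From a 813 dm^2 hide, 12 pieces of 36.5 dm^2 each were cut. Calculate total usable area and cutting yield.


Usable area = 438.0 dm^2
Yield = 53.9%


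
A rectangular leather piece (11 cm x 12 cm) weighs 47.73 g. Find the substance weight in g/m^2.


Area = 11 x 12 = 132 cm^2
SW = 47.73 / 132 x 10000 = 3615.9 g/m^2


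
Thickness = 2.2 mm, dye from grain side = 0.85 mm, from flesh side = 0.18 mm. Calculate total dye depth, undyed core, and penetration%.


Total dyed = 0.85 + 0.18 = 1.03 mm
Undyed core = 2.2 - 1.03 = 1.17 mm
Penetration = 1.03 / 2.2 x 100 = 46.8%


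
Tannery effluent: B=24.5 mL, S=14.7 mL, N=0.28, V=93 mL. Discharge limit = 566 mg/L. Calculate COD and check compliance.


COD = 236.0 mg/L
Compliant: Yes

COD = (24.5 - 14.7) x 0.28 x 8000 / 93 = 236.0 mg/L
Limit: 566 mg/L
Compliant: Yes


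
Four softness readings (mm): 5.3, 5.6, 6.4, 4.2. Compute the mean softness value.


5.38 mm


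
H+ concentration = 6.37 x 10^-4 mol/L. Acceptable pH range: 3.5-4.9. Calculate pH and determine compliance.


pH = 3.20
Compliant: No

pH = -log10(6.37 x 10^-4) = 3.20
Range: 3.5 to 4.9
Compliant: No


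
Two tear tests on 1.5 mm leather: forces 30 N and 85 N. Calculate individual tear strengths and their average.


Tear 1 = 20.0 N/mm
Tear 2 = 56.7 N/mm
Average = 38.4 N/mm


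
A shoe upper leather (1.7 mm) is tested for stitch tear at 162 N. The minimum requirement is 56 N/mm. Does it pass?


STS = 162 / 1.7 = 95.3 N/mm
Minimum required: 56 N/mm
Passes: Yes


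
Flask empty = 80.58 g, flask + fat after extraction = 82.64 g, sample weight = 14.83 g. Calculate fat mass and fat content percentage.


Fat mass = 2.06 g
Fat content = 13.9%

Fat mass = 82.64 - 80.58 = 2.06 g
Fat% = 2.06 / 14.83 x 100 = 13.9%


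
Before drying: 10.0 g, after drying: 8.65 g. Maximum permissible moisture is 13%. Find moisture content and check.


MC = (10.0 - 8.65) / 10.0 x 100 = 13.5%
Maximum: 13%
Acceptable: No


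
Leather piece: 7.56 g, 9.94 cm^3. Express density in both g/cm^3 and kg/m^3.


0.761 g/cm^3
761 kg/m^3

Density = 7.56 / 9.94 = 0.761 g/cm^3
Convert: 0.761 x 1000 = 761 kg/m^3


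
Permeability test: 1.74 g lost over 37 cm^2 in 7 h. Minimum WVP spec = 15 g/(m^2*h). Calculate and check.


WVP = 67.18 g/(m^2*h)
Meets specification: Yes


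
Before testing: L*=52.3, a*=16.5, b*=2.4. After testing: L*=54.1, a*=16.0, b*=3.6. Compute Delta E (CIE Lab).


Delta E = 2.22


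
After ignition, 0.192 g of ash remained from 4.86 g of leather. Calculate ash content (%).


3.95%

Ash% = 0.192 / 4.86 x 100
Ash% = 3.95%


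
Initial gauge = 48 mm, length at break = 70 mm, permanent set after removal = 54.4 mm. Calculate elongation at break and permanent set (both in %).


Elongation at break = (70 - 48) / 48 x 100 = 45.8%
Permanent set = (54.4 - 48) / 48 x 100 = 13.3%


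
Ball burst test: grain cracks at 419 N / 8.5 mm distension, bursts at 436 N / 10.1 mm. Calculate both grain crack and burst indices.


Crack index = 49.3 N/mm
Burst index = 43.2 N/mm


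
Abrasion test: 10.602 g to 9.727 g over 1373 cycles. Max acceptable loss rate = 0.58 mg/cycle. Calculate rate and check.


Loss = 10.602 - 9.727 = 0.875 g
Rate = 0.875 g / 1373 cycles x 1000 = 0.637 mg/cycle
Max = 0.58 mg/cycle
Passes: No


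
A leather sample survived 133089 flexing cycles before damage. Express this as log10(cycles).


5.12


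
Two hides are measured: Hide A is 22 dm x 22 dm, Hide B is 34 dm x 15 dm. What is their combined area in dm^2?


994 dm^2

Hide A area = 22 x 22 = 484 dm^2
Hide B area = 34 x 15 = 510 dm^2
Total = 484 + 510 = 994 dm^2


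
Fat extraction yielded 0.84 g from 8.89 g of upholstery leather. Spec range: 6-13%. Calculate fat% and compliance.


Fat% = 0.84 / 8.89 x 100 = 9.4%
Spec range: 6-13%
Compliant: Yes


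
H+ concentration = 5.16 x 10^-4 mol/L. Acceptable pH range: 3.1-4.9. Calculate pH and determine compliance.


pH = 3.29
Compliant: Yes

pH = -log10(5.16 x 10^-4) = 3.29
Range: 3.1 to 4.9
Compliant: Yes


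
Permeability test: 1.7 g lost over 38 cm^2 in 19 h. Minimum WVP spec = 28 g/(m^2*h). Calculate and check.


WVP = 1.7 / (38 x 19) x 10000 = 23.55 g/(m^2*h)
Minimum: 28 g/(m^2*h)
Meets spec: No


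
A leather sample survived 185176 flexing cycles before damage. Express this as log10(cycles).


log10(185176) = 5.27


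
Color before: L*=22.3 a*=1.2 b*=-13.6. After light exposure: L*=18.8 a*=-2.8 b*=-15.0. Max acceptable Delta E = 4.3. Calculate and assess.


Delta E = 5.50
Passes: No


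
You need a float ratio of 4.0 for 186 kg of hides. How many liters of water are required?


744.0 L

Water = hide weight x target ratio
Water = 186 x 4.0 = 744.0 L


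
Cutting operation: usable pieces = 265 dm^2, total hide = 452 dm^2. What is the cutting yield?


Yield = usable / total x 100
Yield = 265 / 452 x 100 = 58.6%


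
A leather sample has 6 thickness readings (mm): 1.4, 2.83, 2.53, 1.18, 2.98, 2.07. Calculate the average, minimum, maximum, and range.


Sum = 12.99
Average = 12.99 / 6 = 2.17 mm
Minimum = 1.18 mm
Maximum = 2.98 mm
Range = 2.98 - 1.18 = 1.80 mm


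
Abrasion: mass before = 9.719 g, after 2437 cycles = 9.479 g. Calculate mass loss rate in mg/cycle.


0.098 mg/cycle


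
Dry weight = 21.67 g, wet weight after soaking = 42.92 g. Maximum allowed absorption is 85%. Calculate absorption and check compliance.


WA = (42.92 - 21.67) / 21.67 x 100 = 98.1%
Maximum allowed: 85%
Compliant: No


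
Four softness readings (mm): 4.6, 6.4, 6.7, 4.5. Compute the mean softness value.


Sum = 4.6 + 6.4 + 6.7 + 4.5
Mean = 22.2 / 4 = 5.55 mm


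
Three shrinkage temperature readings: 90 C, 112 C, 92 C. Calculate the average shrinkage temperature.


Average = (90 + 112 + 92) / 3
Average = 294 / 3 = 98.0 C


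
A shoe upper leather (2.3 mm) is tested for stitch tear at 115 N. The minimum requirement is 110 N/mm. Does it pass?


STS = 115 / 2.3 = 50.0 N/mm
Minimum required: 110 N/mm
Passes: No


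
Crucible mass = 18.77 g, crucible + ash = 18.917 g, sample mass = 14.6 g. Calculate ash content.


Ash mass = 18.917 - 18.77 = 0.147 g
Ash% = 0.147 / 14.6 x 100 = 1.01%


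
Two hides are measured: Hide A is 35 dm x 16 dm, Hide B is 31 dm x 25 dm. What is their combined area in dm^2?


Hide A area = 35 x 16 = 560 dm^2
Hide B area = 31 x 25 = 775 dm^2
Total = 560 + 775 = 1335 dm^2


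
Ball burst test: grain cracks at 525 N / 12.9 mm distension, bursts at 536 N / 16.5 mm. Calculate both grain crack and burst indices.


Crack index = 525 / 12.9 = 40.7 N/mm
Burst index = 536 / 16.5 = 32.5 N/mm


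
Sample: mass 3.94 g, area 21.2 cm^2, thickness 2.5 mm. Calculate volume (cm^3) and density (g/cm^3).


Thickness in cm = 2.5 / 10 = 0.25 cm
Volume = 21.2 x 0.25 = 5.300 cm^3
Density = 3.94 / 5.300 = 0.743 g/cm^3


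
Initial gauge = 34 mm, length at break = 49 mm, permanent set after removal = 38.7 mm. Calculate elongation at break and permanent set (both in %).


Elongation at break = (49 - 34) / 34 x 100 = 44.1%
Permanent set = (38.7 - 34) / 34 x 100 = 13.8%


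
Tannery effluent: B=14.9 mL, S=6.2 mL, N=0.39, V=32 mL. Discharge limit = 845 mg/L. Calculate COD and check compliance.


COD = 848.3 mg/L
Compliant: No

COD = (14.9 - 6.2) x 0.39 x 8000 / 32 = 848.3 mg/L
Limit: 845 mg/L
Compliant: No


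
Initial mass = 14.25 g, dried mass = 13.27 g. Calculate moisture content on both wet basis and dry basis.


Moisture lost = 14.25 - 13.27 = 0.98 g
Wet basis MC = 0.98 / 14.25 x 100 = 6.9%
Dry basis MC = 0.98 / 13.27 x 100 = 7.4%


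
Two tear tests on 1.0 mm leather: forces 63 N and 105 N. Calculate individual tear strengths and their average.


Tear 1 = 63 / 1.0 = 63.0 N/mm
Tear 2 = 105 / 1.0 = 105.0 N/mm
Average = (63.0 + 105.0) / 2 = 84.0 N/mm


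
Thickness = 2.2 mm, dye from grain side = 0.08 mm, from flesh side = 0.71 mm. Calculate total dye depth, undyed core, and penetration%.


Total dyed = 0.08 + 0.71 = 0.79 mm
Undyed core = 2.2 - 0.79 = 1.41 mm
Penetration = 0.79 / 2.2 x 100 = 35.9%


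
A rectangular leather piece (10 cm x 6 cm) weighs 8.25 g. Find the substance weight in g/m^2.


Area = 10 x 6 = 60 cm^2
SW = 8.25 / 60 x 10000 = 1375.0 g/m^2


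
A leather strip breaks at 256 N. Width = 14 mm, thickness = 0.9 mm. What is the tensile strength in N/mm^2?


Cross-sectional area = 14 x 0.9 = 12.6 mm^2
Tensile strength = 256 / 12.6 = 20.32 N/mm^2


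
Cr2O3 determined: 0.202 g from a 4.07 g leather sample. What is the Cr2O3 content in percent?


Cr2O3% = 0.202 / 4.07 x 100
Cr2O3% = 4.96%


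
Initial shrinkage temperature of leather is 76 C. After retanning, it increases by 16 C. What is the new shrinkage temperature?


92 C


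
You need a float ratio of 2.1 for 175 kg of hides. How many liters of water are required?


367.5 L

Water = hide weight x target ratio
Water = 175 x 2.1 = 367.5 L


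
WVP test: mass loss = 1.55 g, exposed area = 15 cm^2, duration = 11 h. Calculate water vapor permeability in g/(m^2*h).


93.94 g/(m^2*h)

WVP = mass_loss / (area x time) x 10000
WVP = 1.55 / (15 x 11) x 10000
WVP = 1.55 / 165 x 10000 = 93.94 g/(m^2*h)


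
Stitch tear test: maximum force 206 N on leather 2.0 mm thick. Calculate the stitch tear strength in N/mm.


103.0 N/mm

Stitch tear strength = force / thickness
STS = 206 / 2.0 = 103.0 N/mm


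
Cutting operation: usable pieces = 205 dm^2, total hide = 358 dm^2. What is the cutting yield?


Yield = usable / total x 100
Yield = 205 / 358 x 100 = 57.3%


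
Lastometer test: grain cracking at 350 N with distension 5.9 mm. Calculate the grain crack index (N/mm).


59.3 N/mm

Grain crack index = force / distension
Index = 350 / 5.9 = 59.3 N/mm


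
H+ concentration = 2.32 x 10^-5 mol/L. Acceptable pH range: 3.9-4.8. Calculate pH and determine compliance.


pH = 4.63
Compliant: Yes

pH = -log10(2.32 x 10^-5) = 4.63
Range: 3.9 to 4.8
Compliant: Yes


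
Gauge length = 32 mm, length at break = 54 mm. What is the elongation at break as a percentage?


68.8%

Extension = 54 - 32 = 22 mm
Elongation = 22 / 32 x 100 = 68.8%


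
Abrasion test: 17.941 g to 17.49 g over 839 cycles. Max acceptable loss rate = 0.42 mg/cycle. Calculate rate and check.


Loss = 17.941 - 17.49 = 0.451 g
Rate = 0.451 g / 839 cycles x 1000 = 0.538 mg/cycle
Max = 0.42 mg/cycle
Passes: No


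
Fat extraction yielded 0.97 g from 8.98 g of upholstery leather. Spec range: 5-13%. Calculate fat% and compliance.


Fat% = 0.97 / 8.98 x 100 = 10.8%
Spec range: 5-13%
Compliant: Yes


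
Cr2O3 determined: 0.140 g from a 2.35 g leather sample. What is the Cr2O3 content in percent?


5.96%

Cr2O3% = 0.140 / 2.35 x 100
Cr2O3% = 5.96%


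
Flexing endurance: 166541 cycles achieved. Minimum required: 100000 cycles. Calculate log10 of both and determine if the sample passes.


Achieved: log10 = 5.22
Required: log10 = 5.00
Passes: Yes

log10(166541) = 5.22
log10(100000) = 5.00
Passes: Yes


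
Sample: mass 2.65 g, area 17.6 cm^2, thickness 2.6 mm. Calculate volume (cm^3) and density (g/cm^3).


Thickness in cm = 2.6 / 10 = 0.26 cm
Volume = 17.6 x 0.26 = 4.576 cm^3
Density = 2.65 / 4.576 = 0.579 g/cm^3


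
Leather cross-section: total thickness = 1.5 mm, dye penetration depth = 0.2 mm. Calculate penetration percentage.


Penetration% = 0.2 / 1.5 x 100
Penetration = 13.3%


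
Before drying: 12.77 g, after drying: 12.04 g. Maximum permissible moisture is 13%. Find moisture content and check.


Moisture content = 5.7%
Acceptable: Yes

MC = (12.77 - 12.04) / 12.77 x 100 = 5.7%
Maximum: 13%
Acceptable: Yes


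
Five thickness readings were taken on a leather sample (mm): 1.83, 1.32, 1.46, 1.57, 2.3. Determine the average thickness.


1.70 mm


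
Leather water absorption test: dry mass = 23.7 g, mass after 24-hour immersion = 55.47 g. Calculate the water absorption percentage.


134.1%

Water absorbed = 55.47 - 23.7 = 31.77 g
WA% = 31.77 / 23.7 x 100 = 134.1%


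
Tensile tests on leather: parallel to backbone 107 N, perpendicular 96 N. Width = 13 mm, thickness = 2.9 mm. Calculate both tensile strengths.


Parallel = 2.84 N/mm^2
Perpendicular = 2.55 N/mm^2

Area = 13 x 2.9 = 37.7 mm^2
TS (parallel) = 107 / 37.7 = 2.84 N/mm^2
TS (perpendicular) = 96 / 37.7 = 2.55 N/mm^2


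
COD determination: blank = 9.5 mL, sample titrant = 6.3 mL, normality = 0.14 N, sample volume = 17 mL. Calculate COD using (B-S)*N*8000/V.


COD = (9.5 - 6.3) x 0.14 x 8000 / 17
COD = 3.2 x 0.14 x 8000 / 17
COD = 210.8 mg/L


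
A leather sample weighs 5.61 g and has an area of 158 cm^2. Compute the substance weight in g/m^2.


355.1 g/m^2


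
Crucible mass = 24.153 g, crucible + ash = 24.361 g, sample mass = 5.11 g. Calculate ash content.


Ash mass = 0.208 g
Ash content = 4.07%

Ash mass = 24.361 - 24.153 = 0.208 g
Ash% = 0.208 / 5.11 x 100 = 4.07%


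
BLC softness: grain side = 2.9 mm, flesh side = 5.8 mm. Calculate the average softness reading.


4.35 mm


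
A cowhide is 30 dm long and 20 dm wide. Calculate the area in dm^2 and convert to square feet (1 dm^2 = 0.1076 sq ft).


Area = 30 x 20 = 600 dm^2
Conversion: 600 x 0.1076 = 64.56 sq ft


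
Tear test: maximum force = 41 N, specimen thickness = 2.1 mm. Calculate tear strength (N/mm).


19.5 N/mm

Tear strength = force / thickness
Tear = 41 / 2.1 = 19.5 N/mm


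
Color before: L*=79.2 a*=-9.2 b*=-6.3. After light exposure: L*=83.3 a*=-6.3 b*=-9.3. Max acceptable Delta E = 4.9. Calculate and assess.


dL = 4.1, da = 2.9, db = -3.0
dE = sqrt((4.1)^2 + (2.9)^2 + (-3.0)^2) = 5.85
Max = 4.9
Passes: No


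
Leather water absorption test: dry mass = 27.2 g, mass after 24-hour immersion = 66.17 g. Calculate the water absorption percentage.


Water absorbed = 66.17 - 27.2 = 38.97 g
WA% = 38.97 / 27.2 x 100 = 143.3%


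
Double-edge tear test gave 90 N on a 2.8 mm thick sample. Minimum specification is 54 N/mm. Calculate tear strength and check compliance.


Tear strength = 90 / 2.8 = 32.1 N/mm
Required minimum = 54 N/mm
Compliant: No


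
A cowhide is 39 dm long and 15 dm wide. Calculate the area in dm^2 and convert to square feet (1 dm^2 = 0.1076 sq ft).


Area = 39 x 15 = 585 dm^2
Conversion: 585 x 0.1076 = 62.95 sq ft


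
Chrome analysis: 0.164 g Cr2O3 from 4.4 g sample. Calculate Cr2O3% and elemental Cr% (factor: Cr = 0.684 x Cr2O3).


Cr2O3 = 3.73%
Cr = 2.55%

Cr2O3% = 0.164 / 4.4 x 100 = 3.73%
Cr% = 3.73 x 0.684 = 2.55%


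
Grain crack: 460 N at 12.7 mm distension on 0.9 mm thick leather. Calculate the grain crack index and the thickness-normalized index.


Crack index = 460 / 12.7 = 36.2 N/mm
Normalized = 36.2 / 0.9 = 40.2 N/mm per mm


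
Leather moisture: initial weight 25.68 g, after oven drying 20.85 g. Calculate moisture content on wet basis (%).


18.8%

Moisture = 25.68 - 20.85 = 4.83 g
MC = 4.83 / 25.68 x 100 = 18.8%


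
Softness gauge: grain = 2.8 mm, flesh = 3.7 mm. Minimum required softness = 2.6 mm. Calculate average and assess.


Average = (2.8 + 3.7) / 2 = 3.25 mm
Minimum = 2.6 mm
Meets requirement: Yes


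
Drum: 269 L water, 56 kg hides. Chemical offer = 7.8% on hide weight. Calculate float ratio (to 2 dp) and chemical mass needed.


Float ratio = 4.80
Chemical needed = 4.368 kg

Float ratio = 269 / 56 = 4.80
Chemical = 56 x 7.8 / 100 = 4.368 kg


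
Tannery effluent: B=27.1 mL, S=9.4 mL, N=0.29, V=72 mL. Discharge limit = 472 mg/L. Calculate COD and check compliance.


COD = 570.3 mg/L
Compliant: No

COD = (27.1 - 9.4) x 0.29 x 8000 / 72 = 570.3 mg/L
Limit: 472 mg/L
Compliant: No


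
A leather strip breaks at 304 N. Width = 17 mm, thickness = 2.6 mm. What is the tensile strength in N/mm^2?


Cross-sectional area = 17 x 2.6 = 44.2 mm^2
Tensile strength = 304 / 44.2 = 6.88 N/mm^2


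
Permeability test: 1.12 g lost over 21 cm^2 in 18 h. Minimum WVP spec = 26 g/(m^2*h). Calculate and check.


WVP = 29.63 g/(m^2*h)
Meets specification: Yes

WVP = 1.12 / (21 x 18) x 10000 = 29.63 g/(m^2*h)
Minimum: 26 g/(m^2*h)
Meets spec: Yes


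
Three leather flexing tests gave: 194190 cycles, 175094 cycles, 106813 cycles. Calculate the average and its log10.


Average = 158699 cycles
log10 = 5.20


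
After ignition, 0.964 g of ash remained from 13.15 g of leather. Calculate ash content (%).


7.33%

Ash% = 0.964 / 13.15 x 100
Ash% = 7.33%


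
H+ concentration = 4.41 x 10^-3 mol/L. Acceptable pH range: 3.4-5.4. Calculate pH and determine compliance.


pH = -log10(4.41 x 10^-3) = 2.36
Range: 3.4 to 5.4
Compliant: No


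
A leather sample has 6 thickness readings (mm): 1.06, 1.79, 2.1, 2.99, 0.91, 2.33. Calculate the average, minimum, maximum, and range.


Sum = 11.18
Average = 11.18 / 6 = 1.86 mm
Minimum = 0.91 mm
Maximum = 2.99 mm
Range = 2.99 - 0.91 = 2.08 mm


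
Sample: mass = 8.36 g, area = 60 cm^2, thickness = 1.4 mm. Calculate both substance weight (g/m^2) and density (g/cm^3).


Substance weight = 1393.3 g/m^2
Density = 0.995 g/cm^3

SW = 8.36 / 60 x 10000 = 1393.3 g/m^2
Volume = 60 x 1.4 / 10 = 8.40 cm^3
Density = 8.36 / 8.40 = 0.995 g/cm^3


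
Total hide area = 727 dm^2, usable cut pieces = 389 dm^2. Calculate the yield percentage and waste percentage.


Yield = 389 / 727 x 100 = 53.5%
Waste = 727 - 389 = 338 dm^2
Waste% = 100 - 53.5 = 46.5%


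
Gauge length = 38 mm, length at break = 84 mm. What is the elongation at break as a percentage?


121.1%


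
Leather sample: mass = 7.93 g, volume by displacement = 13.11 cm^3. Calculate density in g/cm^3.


Density = mass / volume
Density = 7.93 / 13.11 = 0.605 g/cm^3


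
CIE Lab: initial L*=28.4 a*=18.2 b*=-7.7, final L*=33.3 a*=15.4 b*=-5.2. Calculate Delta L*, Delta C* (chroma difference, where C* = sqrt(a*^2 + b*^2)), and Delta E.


Delta L* = 4.9
Delta C* = -3.51
Delta E = 6.17

Delta L* = 33.3 - 28.4 = 4.9
C1* = sqrt((18.2)^2 + (-7.7)^2) = 19.762
C2* = sqrt((15.4)^2 + (-5.2)^2) = 16.254
Delta C* = 16.254 - 19.762 = -3.51
Delta E = sqrt((4.9)^2 + (-2.8)^2 + (2.5)^2) = 6.17


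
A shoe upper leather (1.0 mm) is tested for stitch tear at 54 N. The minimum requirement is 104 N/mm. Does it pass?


STS = 54.0 N/mm
Passes: No

STS = 54 / 1.0 = 54.0 N/mm
Minimum required: 104 N/mm
Passes: No


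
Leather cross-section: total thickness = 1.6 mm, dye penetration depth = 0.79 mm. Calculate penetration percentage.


49.4%

Penetration% = 0.79 / 1.6 x 100
Penetration = 49.4%


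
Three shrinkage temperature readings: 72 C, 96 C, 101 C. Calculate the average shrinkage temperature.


Average = (72 + 96 + 101) / 3
Average = 269 / 3 = 89.7 C


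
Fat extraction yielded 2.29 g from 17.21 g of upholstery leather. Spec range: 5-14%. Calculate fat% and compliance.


Fat content = 13.3%
Compliant: Yes

Fat% = 2.29 / 17.21 x 100 = 13.3%
Spec range: 5-14%
Compliant: Yes


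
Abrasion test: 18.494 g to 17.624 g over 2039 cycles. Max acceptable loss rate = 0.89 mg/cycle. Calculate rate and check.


Loss = 18.494 - 17.624 = 0.870 g
Rate = 0.870 g / 2039 cycles x 1000 = 0.427 mg/cycle
Max = 0.89 mg/cycle
Passes: Yes


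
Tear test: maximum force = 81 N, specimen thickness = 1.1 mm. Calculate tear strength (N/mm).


Tear strength = force / thickness
Tear = 81 / 1.1 = 73.6 N/mm


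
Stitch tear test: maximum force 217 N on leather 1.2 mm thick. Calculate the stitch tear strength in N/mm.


180.8 N/mm


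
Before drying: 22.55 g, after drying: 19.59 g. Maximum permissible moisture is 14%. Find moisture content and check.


MC = (22.55 - 19.59) / 22.55 x 100 = 13.1%
Maximum: 14%
Acceptable: Yes


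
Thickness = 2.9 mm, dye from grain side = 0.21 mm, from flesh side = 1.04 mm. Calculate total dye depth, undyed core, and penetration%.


Total dyed = 0.21 + 1.04 = 1.25 mm
Undyed core = 2.9 - 1.25 = 1.65 mm
Penetration = 1.25 / 2.9 x 100 = 43.1%


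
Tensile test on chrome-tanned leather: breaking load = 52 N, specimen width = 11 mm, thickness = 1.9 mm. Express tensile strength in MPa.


Cross-section = 11 x 1.9 = 20.9 mm^2
TS = 52 / 20.9 = 2.49 MPa
(1 N/mm^2 = 1 MPa)


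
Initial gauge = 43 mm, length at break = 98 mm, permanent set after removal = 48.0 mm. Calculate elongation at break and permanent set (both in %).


Elongation at break = 127.9%
Permanent set = 11.6%


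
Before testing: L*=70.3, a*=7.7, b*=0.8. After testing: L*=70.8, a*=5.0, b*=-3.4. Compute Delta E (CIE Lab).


dL = 70.8 - 70.3 = 0.5
da = 5.0 - 7.7 = -2.7
db = -3.4 - 0.8 = -4.2
dE = sqrt((0.5)^2 + (-2.7)^2 + (-4.2)^2) = 5.02


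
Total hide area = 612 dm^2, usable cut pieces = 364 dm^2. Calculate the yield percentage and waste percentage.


Yield = 364 / 612 x 100 = 59.5%
Waste = 612 - 364 = 248 dm^2
Waste% = 100 - 59.5 = 40.5%


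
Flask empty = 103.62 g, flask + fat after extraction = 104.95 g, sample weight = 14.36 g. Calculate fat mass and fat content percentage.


Fat mass = 104.95 - 103.62 = 1.33 g
Fat% = 1.33 / 14.36 x 100 = 9.3%


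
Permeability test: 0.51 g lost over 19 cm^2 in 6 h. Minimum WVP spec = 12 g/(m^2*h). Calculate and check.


WVP = 0.51 / (19 x 6) x 10000 = 44.74 g/(m^2*h)
Minimum: 12 g/(m^2*h)
Meets spec: Yes
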